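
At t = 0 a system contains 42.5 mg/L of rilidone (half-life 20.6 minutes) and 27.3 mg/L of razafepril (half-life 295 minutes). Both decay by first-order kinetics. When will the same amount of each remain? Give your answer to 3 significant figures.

14.1 minutes

Set 42.5·(1/2)^(t/20.6) = 27.3·(1/2)^(t/295).
Taking log₂: log₂(42.5/27.3) = t·(1/20.6 − 1/295).
log₂(1.5568) = 0.63856; 1/20.6 − 1/295 = 0.045154.
t = 0.63856 / 0.045154 ≈ 14.142 minutes.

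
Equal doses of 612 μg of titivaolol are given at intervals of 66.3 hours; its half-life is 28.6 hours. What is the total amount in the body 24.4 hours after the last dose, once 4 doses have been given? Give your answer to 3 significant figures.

423 μg

The 4 doses were given 223.3, 157, 90.7, 24.4 hours ago.
Total = 612·(1/2)^(223.3/28.6) + 612·(1/2)^(157/28.6) + 612·(1/2)^(90.7/28.6) + 612·(1/2)^(24.4/28.6)
      = 2.7315 + 13.622 + 67.934 + 338.79 ≈ 423.08 μg.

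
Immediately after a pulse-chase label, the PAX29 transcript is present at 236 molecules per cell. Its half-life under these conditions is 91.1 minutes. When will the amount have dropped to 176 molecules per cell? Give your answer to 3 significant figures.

38.6 minutes

Fraction remaining = 176/236 ≈ 0.74576.
n = log₂(236/176) = ln(1.3409)/ln 2 ≈ 0.42321 half-lives.
t = n × t½ = 0.42321 × 91.1 ≈ 38.555 minutes.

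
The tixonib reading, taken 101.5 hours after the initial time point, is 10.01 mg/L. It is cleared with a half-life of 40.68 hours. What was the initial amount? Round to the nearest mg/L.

56 mg/L

Number of half-lives elapsed: n = 101.5/40.68 ≈ 2.4951.
A₀ = A × 2^n = 10.01 × 2^2.4951 = 10.01 × 5.6376 ≈ 56.432 mg/L.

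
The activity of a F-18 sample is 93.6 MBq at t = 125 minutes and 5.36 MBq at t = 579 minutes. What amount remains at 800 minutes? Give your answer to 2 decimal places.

Over Δt = 579 − 125 = 454 minutes, the level fell by a factor of 93.6/5.36 ≈ 17.463.
n = log₂(17.463) ≈ 4.1262 half-lives, so t½ = 454/4.1262 ≈ 110.03 minutes.
From t = 579 to t = 800: 5.36 × (1/2)^((800−579)/110.03) ≈ 1.3321 MBq.

1.33 MBq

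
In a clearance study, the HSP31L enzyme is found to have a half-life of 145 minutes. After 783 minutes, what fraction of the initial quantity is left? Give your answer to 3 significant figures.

0.0237

n = 783/145 ≈ 5.4 half-lives.
Fraction remaining = (1/2)^5.4 ≈ 0.023683.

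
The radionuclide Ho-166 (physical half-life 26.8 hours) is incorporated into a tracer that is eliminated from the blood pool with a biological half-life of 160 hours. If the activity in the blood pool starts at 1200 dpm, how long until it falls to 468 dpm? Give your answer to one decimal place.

31.2 hours

1/t_eff = 1/t_phys + 1/t_biol = 1/26.8 + 1/160 = 0.043563 per hour.
t_eff = 26.8 × 160 / (26.8 + 160) ≈ 22.955 hours.
n = log₂(1200/468) ≈ 1.3585; t = 1.3585 × 22.955 ≈ 31.183 hours.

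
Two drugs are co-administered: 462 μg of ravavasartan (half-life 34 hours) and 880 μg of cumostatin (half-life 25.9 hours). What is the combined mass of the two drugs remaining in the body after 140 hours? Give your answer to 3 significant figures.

47.4 μg

ravavasartan: 462 × (1/2)^(140/34) = 462 × (1/2)^4.1176 ≈ 26.614 μg.
cumostatin: 880 × (1/2)^(140/25.9) = 880 × (1/2)^5.4054 ≈ 20.763 μg.
Total = 26.614 + 20.763 ≈ 47.377 μg.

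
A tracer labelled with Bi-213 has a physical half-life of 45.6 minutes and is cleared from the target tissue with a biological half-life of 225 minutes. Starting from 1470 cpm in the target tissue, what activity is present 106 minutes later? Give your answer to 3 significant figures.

1/t_eff = 1/t_phys + 1/t_biol = 1/45.6 + 1/225 = 0.026374 per minute.
t_eff = 45.6 × 225 / (45.6 + 225) ≈ 37.916 minutes.
Remaining = 1470 × (1/2)^(106/37.916) = 1470 × (1/2)^2.7957 ≈ 211.71 cpm.

212 cpm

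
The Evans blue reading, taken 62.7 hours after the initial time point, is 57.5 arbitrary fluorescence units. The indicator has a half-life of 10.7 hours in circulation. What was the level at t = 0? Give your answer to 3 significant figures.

3340 arbitrary fluorescence units

Number of half-lives elapsed: n = 62.7/10.7 ≈ 5.8598.
A₀ = A × 2^n = 57.5 × 2^5.8598 = 57.5 × 58.074 ≈ 3339.2 arbitrary fluorescence units.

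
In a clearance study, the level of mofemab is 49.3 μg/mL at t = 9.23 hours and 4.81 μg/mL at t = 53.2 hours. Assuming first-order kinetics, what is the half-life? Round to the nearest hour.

13 hours

Over Δt = 53.2 − 9.23 = 43.97 hours, the level fell by a factor of 49.3/4.81 ≈ 10.249.
n = log₂(10.249) ≈ 3.3575 half-lives, so t½ = 43.97/3.3575 ≈ 13.096 hours.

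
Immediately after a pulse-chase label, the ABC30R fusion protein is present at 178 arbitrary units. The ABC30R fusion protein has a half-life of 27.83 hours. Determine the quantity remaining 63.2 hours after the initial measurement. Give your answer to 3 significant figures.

36.9 arbitrary units

Number of half-lives: n = 63.2/27.83 ≈ 2.2709.
Remaining = 178 × (1/2)^2.2709 = 178 × 0.2072 ≈ 36.881 arbitrary units.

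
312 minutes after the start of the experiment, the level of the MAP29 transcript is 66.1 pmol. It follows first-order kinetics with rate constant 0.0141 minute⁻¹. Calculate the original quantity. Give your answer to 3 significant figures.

t½ = ln 2 / λ = 0.69315 / 0.0141 ≈ 49.159 minutes.
Number of half-lives elapsed: n = 312/49.159 ≈ 6.3467.
A₀ = A × 2^n = 66.1 × 2^6.3467 = 66.1 × 81.386 ≈ 5379.6 pmol.

5380 pmol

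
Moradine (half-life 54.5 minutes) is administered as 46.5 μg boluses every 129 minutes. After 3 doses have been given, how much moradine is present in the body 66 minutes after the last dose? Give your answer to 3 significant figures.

The 3 doses were given 324, 195, 66 minutes ago.
Total = 46.5·(1/2)^(324/54.5) + 46.5·(1/2)^(195/54.5) + 46.5·(1/2)^(66/54.5)
      = 0.75482 + 3.8938 + 20.086 ≈ 24.735 μg.

24.7 μg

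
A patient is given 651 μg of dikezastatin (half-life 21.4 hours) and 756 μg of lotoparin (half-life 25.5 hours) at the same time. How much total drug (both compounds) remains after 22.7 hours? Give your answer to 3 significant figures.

dikezastatin: 651 × (1/2)^(22.7/21.4) = 651 × (1/2)^1.0607 ≈ 312.08 μg.
lotoparin: 756 × (1/2)^(22.7/25.5) = 756 × (1/2)^0.8902 ≈ 407.89 μg.
Total = 312.08 + 407.89 ≈ 719.97 μg.

720 μg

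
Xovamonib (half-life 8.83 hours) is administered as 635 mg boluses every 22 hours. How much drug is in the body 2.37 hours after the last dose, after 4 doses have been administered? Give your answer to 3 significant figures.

The 4 doses were given 68.37, 46.37, 24.37, 2.37 hours ago.
Total = 635·(1/2)^(68.37/8.83) + 635·(1/2)^(46.37/8.83) + 635·(1/2)^(24.37/8.83) + 635·(1/2)^(2.37/8.83)
      = 2.9643 + 16.67 + 93.747 + 527.2 ≈ 640.58 mg.

641 mg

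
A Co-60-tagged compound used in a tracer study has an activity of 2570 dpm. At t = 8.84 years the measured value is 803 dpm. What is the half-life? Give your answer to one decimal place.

A/A₀ = 803/2570 ≈ 0.31245.
n = log₂(3.2005) ≈ 1.6783 half-lives elapsed in 8.84 years.
t½ = 8.84/1.6783 ≈ 5.2672 years.

5.3 years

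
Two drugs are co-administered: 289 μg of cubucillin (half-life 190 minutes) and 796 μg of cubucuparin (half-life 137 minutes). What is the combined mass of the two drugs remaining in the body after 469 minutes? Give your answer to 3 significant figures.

cubucillin: 289 × (1/2)^(469/190) = 289 × (1/2)^2.4684 ≈ 52.219 μg.
cubucuparin: 796 × (1/2)^(469/137) = 796 × (1/2)^3.4234 ≈ 74.196 μg.
Total = 52.219 + 74.196 ≈ 126.41 μg.

126 μg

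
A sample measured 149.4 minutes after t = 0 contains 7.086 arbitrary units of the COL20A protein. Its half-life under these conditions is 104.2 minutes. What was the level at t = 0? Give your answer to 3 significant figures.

Number of half-lives elapsed: n = 149.4/104.2 ≈ 1.4338.
A₀ = A × 2^n = 7.086 × 2^1.4338 = 7.086 × 2.7015 ≈ 19.143 arbitrary units.

19.1 arbitrary units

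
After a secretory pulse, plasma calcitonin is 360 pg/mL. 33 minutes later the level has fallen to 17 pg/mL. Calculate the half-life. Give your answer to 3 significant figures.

A/A₀ = 17/360 ≈ 0.047222.
n = log₂(21.176) ≈ 4.4044 half-lives elapsed in 33 minutes.
t½ = 33/4.4044 ≈ 7.4925 minutes.

7.49 minutes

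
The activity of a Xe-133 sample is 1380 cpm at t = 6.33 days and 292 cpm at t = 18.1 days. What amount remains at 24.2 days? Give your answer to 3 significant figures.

Over Δt = 18.1 − 6.33 = 11.77 days, the level fell by a factor of 1380/292 ≈ 4.726.
n = log₂(4.726) ≈ 2.2406 half-lives, so t½ = 11.77/2.2406 ≈ 5.253 days.
From t = 18.1 to t = 24.2: 292 × (1/2)^((24.2−18.1)/5.253) ≈ 130.56 cpm.

131 cpm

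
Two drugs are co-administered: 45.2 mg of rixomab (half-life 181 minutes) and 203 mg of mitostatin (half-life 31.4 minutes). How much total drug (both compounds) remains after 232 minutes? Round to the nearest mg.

rixomab: 45.2 × (1/2)^(232/181) = 45.2 × (1/2)^1.2818 ≈ 18.59 mg.
mitostatin: 203 × (1/2)^(232/31.4) = 203 × (1/2)^7.3885 ≈ 1.2115 mg.
Total = 18.59 + 1.2115 ≈ 19.802 mg.

20 mg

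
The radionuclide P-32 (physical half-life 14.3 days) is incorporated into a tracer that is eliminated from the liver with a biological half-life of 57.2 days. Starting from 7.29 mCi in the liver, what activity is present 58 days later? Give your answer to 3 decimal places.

1/t_eff = 1/t_phys + 1/t_biol = 1/14.3 + 1/57.2 = 0.087413 per day.
t_eff = 14.3 × 57.2 / (14.3 + 57.2) ≈ 11.44 days.
Remaining = 7.29 × (1/2)^(58/11.44) = 7.29 × (1/2)^5.0699 ≈ 0.21703 mCi.

0.217 mCi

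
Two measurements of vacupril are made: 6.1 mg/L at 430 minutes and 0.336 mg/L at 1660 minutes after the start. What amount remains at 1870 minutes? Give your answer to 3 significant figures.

Over Δt = 1660 − 430 = 1230 minutes, the level fell by a factor of 6.1/0.336 ≈ 18.155.
n = log₂(18.155) ≈ 4.1823 half-lives, so t½ = 1230/4.1823 ≈ 294.1 minutes.
From t = 1660 to t = 1870: 0.336 × (1/2)^((1870−1660)/294.1) ≈ 0.20483 mg/L.

0.205 mg/L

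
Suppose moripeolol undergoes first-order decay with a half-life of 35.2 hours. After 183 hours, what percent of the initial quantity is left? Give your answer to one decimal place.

n = 183/35.2 ≈ 5.1989 half-lives.
Fraction remaining = (1/2)^5.1989 ≈ 0.027226, i.e. 2.7226%.

2.7%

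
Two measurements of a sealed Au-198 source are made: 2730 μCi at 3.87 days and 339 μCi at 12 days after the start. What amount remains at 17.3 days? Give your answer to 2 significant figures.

Over Δt = 12 − 3.87 = 8.13 days, the level fell by a factor of 2730/339 ≈ 8.0531.
n = log₂(8.0531) ≈ 3.0095 half-lives, so t½ = 8.13/3.0095 ≈ 2.7014 days.
From t = 12 to t = 17.3: 339 × (1/2)^((17.3−12)/2.7014) ≈ 87.015 μCi.

87 μCi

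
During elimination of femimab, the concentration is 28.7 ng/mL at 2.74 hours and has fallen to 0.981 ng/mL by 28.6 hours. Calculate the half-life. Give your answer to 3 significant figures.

Over Δt = 28.6 − 2.74 = 25.86 hours, the level fell by a factor of 28.7/0.981 ≈ 29.256.
n = log₂(29.256) ≈ 4.8707 half-lives, so t½ = 25.86/4.8707 ≈ 5.3093 hours.

5.31 hours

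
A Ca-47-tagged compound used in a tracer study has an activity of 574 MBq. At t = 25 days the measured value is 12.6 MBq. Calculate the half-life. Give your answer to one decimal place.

4.5 days

A/A₀ = 12.6/574 ≈ 0.021951.
n = log₂(45.556) ≈ 5.5096 half-lives elapsed in 25 days.
t½ = 25/5.5096 ≈ 4.5376 days.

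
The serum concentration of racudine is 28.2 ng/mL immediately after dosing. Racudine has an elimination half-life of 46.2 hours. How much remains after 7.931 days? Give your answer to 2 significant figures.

Convert the elapsed time: 7.931 days = 190.344 hours.
Number of half-lives: n = 190.344/46.2 ≈ 4.12.
Remaining = 28.2 × (1/2)^4.12 = 28.2 × 0.057512 ≈ 1.6218 ng/mL.

1.6 ng/mL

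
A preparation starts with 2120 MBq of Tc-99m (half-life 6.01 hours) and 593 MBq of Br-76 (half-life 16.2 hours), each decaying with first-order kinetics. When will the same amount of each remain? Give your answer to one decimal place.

17.6 hours

Set 2120·(1/2)^(t/6.01) = 593·(1/2)^(t/16.2).
Taking log₂: log₂(2120/593) = t·(1/6.01 − 1/16.2).
log₂(3.575) = 1.838; 1/6.01 − 1/16.2 = 0.10466.
t = 1.838 / 0.10466 ≈ 17.561 hours.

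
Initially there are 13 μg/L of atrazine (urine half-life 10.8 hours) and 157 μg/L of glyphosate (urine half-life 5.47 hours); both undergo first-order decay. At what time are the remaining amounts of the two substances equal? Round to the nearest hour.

40 hours

Set 13·(1/2)^(t/10.8) = 157·(1/2)^(t/5.47).
Taking log₂: log₂(13/157) = t·(1/10.8 − 1/5.47).
log₂(0.082803) = -3.5942; 1/10.8 − 1/5.47 = -0.090223.
t = -3.5942 / -0.090223 ≈ 39.837 hours.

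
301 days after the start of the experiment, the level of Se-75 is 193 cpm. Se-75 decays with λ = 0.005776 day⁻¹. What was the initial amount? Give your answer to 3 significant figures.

1100 cpm

t½ = ln 2 / λ = 0.69315 / 0.005776 ≈ 120 days.
Number of half-lives elapsed: n = 301/120 ≈ 2.5082.
A₀ = A × 2^n = 193 × 2^2.5082 = 193 × 5.6892 ≈ 1098 cpm.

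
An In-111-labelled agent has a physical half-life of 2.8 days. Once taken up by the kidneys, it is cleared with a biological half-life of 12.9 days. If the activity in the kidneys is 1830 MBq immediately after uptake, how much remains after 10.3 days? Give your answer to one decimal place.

82.2 MBq

1/t_eff = 1/t_phys + 1/t_biol = 1/2.8 + 1/12.9 = 0.43466 per day.
t_eff = 2.8 × 12.9 / (2.8 + 12.9) ≈ 2.3006 days.
Remaining = 1830 × (1/2)^(10.3/2.3006) = 1830 × (1/2)^4.477 ≈ 82.174 MBq.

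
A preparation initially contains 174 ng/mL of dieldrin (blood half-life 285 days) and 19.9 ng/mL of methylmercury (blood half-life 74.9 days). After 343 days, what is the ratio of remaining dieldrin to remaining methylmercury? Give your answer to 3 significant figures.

90.8

dieldrin: 174 × (1/2)^(343/285) = 174 × (1/2)^1.2035 ≈ 75.554 ng/mL.
methylmercury: 19.9 × (1/2)^(343/74.9) = 19.9 × (1/2)^4.5794 ≈ 0.83235 ng/mL.
Ratio ≈ 75.554 / 0.83235 ≈ 90.772.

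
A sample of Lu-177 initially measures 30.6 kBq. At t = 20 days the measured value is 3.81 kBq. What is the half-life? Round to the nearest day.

A/A₀ = 3.81/30.6 ≈ 0.12451.
n = log₂(8.0315) ≈ 3.0057 half-lives elapsed in 20 days.
t½ = 20/3.0057 ≈ 6.6541 days.

7 days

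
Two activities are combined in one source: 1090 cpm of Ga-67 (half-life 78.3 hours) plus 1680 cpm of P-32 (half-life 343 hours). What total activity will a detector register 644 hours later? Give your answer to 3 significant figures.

Ga-67: 1090 × (1/2)^(644/78.3) = 1090 × (1/2)^8.2248 ≈ 3.6435 cpm.
P-32: 1680 × (1/2)^(644/343) = 1680 × (1/2)^1.8776 ≈ 457.2 cpm.
Total = 3.6435 + 457.2 ≈ 460.85 cpm.

461 cpm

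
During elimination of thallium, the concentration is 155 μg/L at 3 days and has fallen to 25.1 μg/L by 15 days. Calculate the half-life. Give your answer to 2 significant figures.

4.6 days

Over Δt = 15 − 3 = 12 days, the level fell by a factor of 155/25.1 ≈ 6.1753.
n = log₂(6.1753) ≈ 2.6265 half-lives, so t½ = 12/2.6265 ≈ 4.5688 days.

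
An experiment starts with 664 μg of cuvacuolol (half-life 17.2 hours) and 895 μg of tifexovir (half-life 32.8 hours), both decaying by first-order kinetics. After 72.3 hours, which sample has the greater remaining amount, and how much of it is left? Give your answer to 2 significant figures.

cuvacuolol: 664 × (1/2)^4.2035 ≈ 36.041 μg.
tifexovir: 895 × (1/2)^2.2043 ≈ 194.21 μg.
Tifexovir has more remaining, at ≈ 194.21 μg.

tifexovir, 190 μg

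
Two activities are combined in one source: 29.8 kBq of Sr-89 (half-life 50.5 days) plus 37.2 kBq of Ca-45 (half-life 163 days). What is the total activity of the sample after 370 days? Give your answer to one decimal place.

Sr-89: 29.8 × (1/2)^(370/50.5) = 29.8 × (1/2)^7.3267 ≈ 0.18563 kBq.
Ca-45: 37.2 × (1/2)^(370/163) = 37.2 × (1/2)^2.2699 ≈ 7.713 kBq.
Total = 0.18563 + 7.713 ≈ 7.8986 kBq.

7.9 kBq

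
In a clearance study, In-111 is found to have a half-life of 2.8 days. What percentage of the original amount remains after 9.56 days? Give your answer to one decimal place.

9.4%

n = 9.56/2.8 ≈ 3.4143 half-lives.
Fraction remaining = (1/2)^3.4143 ≈ 0.093799, i.e. 9.3799%.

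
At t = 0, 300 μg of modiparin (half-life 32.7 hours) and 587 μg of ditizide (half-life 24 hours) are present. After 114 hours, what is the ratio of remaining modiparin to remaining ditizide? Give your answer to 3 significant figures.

modiparin: 300 × (1/2)^(114/32.7) = 300 × (1/2)^3.4862 ≈ 26.771 μg.
ditizide: 587 × (1/2)^(114/24) = 587 × (1/2)^4.75 ≈ 21.815 μg.
Ratio ≈ 26.771 / 21.815 ≈ 1.2272.

1.23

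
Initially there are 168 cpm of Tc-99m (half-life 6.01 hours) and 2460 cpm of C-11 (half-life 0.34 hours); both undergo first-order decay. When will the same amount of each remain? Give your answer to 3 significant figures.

1.40 hours

Set 168·(1/2)^(t/6.01) = 2460·(1/2)^(t/0.34).
Taking log₂: log₂(168/2460) = t·(1/6.01 − 1/0.34).
log₂(0.068293) = -3.8721; 1/6.01 − 1/0.34 = -2.7748.
t = -3.8721 / -2.7748 ≈ 1.3955 hours.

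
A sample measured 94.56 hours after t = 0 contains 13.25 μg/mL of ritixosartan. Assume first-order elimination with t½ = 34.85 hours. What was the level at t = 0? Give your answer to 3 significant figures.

86.9 μg/mL

Number of half-lives elapsed: n = 94.56/34.85 ≈ 2.7133.
A₀ = A × 2^n = 13.25 × 2^2.7133 = 13.25 × 6.5584 ≈ 86.899 μg/mL.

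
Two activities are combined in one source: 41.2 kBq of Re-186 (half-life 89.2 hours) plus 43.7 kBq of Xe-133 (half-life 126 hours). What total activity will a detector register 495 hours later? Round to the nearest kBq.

Re-186: 41.2 × (1/2)^(495/89.2) = 41.2 × (1/2)^5.5493 ≈ 0.8798 kBq.
Xe-133: 43.7 × (1/2)^(495/126) = 43.7 × (1/2)^3.9286 ≈ 2.8699 kBq.
Total = 0.8798 + 2.8699 ≈ 3.7497 kBq.

4 kBq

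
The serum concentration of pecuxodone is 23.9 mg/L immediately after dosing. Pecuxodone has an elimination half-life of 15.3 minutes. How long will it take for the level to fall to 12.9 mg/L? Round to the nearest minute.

14 minutes

Fraction remaining = 12.9/23.9 ≈ 0.53975.
n = log₂(23.9/12.9) = ln(1.8527)/ln 2 ≈ 0.88964 half-lives.
t = n × t½ = 0.88964 × 15.3 ≈ 13.611 minutes.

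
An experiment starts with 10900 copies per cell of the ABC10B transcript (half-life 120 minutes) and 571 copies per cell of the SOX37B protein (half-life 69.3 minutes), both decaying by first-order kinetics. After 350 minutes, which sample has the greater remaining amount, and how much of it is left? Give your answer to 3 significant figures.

ABC10B transcript, 1440 copies per cell

ABC10B transcript: 10900 × (1/2)^2.9167 ≈ 1443.5 copies per cell.
SOX37B protein: 571 × (1/2)^5.0505 ≈ 17.23 copies per cell.
ABC10B transcript has more remaining, at ≈ 1443.5 copies per cell.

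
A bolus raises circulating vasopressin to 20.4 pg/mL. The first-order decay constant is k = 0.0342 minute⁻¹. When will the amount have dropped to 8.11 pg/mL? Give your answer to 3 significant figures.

27.0 minutes

t½ = ln 2 / k = 0.69315 / 0.0342 ≈ 20.267 minutes.
Fraction remaining = 8.11/20.4 ≈ 0.39755.
n = log₂(20.4/8.11) = ln(2.5154)/ln 2 ≈ 1.3308 half-lives.
t = n × t½ = 1.3308 × 20.267 ≈ 26.972 minutes.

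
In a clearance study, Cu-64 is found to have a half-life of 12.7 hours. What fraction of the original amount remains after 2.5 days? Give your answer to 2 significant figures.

0.038

2.5 days = 60 hours.
n = 60/12.7 ≈ 4.7244 half-lives.
Fraction remaining = (1/2)^4.7244 ≈ 0.037828.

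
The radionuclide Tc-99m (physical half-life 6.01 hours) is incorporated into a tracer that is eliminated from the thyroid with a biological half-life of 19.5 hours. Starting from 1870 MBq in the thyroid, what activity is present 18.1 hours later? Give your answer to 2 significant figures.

1/t_eff = 1/t_phys + 1/t_biol = 1/6.01 + 1/19.5 = 0.21767 per hour.
t_eff = 6.01 × 19.5 / (6.01 + 19.5) ≈ 4.5941 hours.
Remaining = 1870 × (1/2)^(18.1/4.5941) = 1870 × (1/2)^3.9399 ≈ 121.85 MBq.

120 MBq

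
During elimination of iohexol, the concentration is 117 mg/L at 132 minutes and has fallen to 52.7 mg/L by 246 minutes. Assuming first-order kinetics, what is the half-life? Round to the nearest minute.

99 minutes

Over Δt = 246 − 132 = 114 minutes, the level fell by a factor of 117/52.7 ≈ 2.2201.
n = log₂(2.2201) ≈ 1.1506 half-lives, so t½ = 114/1.1506 ≈ 99.076 minutes.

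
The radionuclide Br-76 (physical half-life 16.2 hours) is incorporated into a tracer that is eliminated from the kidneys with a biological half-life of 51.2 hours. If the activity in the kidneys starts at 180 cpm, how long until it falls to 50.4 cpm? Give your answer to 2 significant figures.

23 hours

1/t_eff = 1/t_phys + 1/t_biol = 1/16.2 + 1/51.2 = 0.08126 per hour.
t_eff = 16.2 × 51.2 / (16.2 + 51.2) ≈ 12.306 hours.
n = log₂(180/50.4) ≈ 1.8365; t = 1.8365 × 12.306 ≈ 22.6 hours.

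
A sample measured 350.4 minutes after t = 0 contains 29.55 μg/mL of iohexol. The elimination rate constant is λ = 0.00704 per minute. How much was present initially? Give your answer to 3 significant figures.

t½ = ln 2 / λ = 0.69315 / 0.00704 ≈ 98.458 minutes.
Number of half-lives elapsed: n = 350.4/98.458 ≈ 3.5589.
A₀ = A × 2^n = 29.55 × 2^3.5589 = 29.55 × 11.785 ≈ 348.24 μg/mL.

348 μg/mL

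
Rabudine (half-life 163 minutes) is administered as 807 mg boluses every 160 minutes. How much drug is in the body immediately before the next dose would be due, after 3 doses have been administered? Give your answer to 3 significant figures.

720 mg

The 3 doses were given 480, 320, 160 minutes ago.
Total = 807·(1/2)^(480/163) + 807·(1/2)^(320/163) + 807·(1/2)^(160/163)
      = 104.81 + 206.96 + 408.68 ≈ 720.45 mg.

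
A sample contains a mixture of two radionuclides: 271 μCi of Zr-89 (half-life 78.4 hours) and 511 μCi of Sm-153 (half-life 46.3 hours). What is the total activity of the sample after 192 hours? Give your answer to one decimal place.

78.5 μCi

Zr-89: 271 × (1/2)^(192/78.4) = 271 × (1/2)^2.449 ≈ 49.631 μCi.
Sm-153: 511 × (1/2)^(192/46.3) = 511 × (1/2)^4.1469 ≈ 28.846 μCi.
Total = 49.631 + 28.846 ≈ 78.477 μCi.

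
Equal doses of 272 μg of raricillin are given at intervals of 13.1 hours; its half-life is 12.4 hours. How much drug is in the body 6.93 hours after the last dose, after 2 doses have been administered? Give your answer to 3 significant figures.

The 2 doses were given 20.03, 6.93 hours ago.
Total = 272·(1/2)^(20.03/12.4) + 272·(1/2)^(6.93/12.4)
      = 88.779 + 184.64 ≈ 273.42 μg.

273 μg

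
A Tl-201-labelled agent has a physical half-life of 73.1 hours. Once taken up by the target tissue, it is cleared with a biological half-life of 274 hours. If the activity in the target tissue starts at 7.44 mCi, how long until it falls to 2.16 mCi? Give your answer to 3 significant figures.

103 hours

1/t_eff = 1/t_phys + 1/t_biol = 1/73.1 + 1/274 = 0.01733 per hour.
t_eff = 73.1 × 274 / (73.1 + 274) ≈ 57.705 hours.
n = log₂(7.44/2.16) ≈ 1.7843; t = 1.7843 × 57.705 ≈ 102.96 hours.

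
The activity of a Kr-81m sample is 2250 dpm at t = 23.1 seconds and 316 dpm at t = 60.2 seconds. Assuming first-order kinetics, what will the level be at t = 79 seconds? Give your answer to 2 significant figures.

120 dpm

Over Δt = 60.2 − 23.1 = 37.1 seconds, the level fell by a factor of 2250/316 ≈ 7.1203.
n = log₂(7.1203) ≈ 2.8319 half-lives, so t½ = 37.1/2.8319 ≈ 13.101 seconds.
From t = 60.2 to t = 79: 316 × (1/2)^((79−60.2)/13.101) ≈ 116.87 dpm.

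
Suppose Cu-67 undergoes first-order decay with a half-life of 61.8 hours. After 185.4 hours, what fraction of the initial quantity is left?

n = 185.4/61.8 ≈ 3 half-lives.
Fraction remaining = (1/2)^3 ≈ 0.125.

0.125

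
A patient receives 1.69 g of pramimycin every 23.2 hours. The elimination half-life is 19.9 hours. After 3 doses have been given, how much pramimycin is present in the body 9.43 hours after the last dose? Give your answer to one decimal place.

The 3 doses were given 55.83, 32.63, 9.43 hours ago.
Total = 1.69·(1/2)^(55.83/19.9) + 1.69·(1/2)^(32.63/19.9) + 1.69·(1/2)^(9.43/19.9)
      = 0.24173 + 0.54236 + 1.2169 ≈ 2.0009 g.

2.0 g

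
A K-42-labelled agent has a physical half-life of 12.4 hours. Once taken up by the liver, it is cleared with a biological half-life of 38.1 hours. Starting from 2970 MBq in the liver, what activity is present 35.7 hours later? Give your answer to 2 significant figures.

1/t_eff = 1/t_phys + 1/t_biol = 1/12.4 + 1/38.1 = 0.10689 per hour.
t_eff = 12.4 × 38.1 / (12.4 + 38.1) ≈ 9.3552 hours.
Remaining = 2970 × (1/2)^(35.7/9.3552) = 2970 × (1/2)^3.816 ≈ 210.87 MBq.

210 MBq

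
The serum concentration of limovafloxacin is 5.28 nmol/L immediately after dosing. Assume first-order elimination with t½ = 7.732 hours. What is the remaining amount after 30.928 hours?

0.33 nmol/L

Elapsed time is 4 half-lives (30.928/7.732).
Each half-life halves the amount: 5.28 × (1/2)^4 = 5.28/16 = 0.33 nmol/L.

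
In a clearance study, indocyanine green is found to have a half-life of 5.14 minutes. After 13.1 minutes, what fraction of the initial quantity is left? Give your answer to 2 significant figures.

n = 13.1/5.14 ≈ 2.5486 half-lives.
Fraction remaining = (1/2)^2.5486 ≈ 0.17092.

0.17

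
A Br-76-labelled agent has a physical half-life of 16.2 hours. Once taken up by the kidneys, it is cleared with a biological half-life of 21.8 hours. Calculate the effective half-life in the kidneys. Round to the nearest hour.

1/t_eff = 1/t_phys + 1/t_biol = 1/16.2 + 1/21.8 = 0.1076 per hour.
t_eff = 16.2 × 21.8 / (16.2 + 21.8) ≈ 9.2937 hours.

9 hours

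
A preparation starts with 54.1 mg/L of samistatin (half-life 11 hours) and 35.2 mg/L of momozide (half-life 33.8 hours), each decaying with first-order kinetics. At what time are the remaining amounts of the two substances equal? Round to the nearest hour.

10 hours

Set 54.1·(1/2)^(t/11) = 35.2·(1/2)^(t/33.8).
Taking log₂: log₂(54.1/35.2) = t·(1/11 − 1/33.8).
log₂(1.5369) = 0.62005; 1/11 − 1/33.8 = 0.061323.
t = 0.62005 / 0.061323 ≈ 10.111 hours.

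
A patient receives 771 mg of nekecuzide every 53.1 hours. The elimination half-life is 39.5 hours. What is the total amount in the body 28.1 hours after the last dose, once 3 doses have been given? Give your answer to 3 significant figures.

The 3 doses were given 134.3, 81.2, 28.1 hours ago.
Total = 771·(1/2)^(134.3/39.5) + 771·(1/2)^(81.2/39.5) + 771·(1/2)^(28.1/39.5)
      = 73.039 + 185.45 + 470.87 ≈ 729.36 mg.

729 mg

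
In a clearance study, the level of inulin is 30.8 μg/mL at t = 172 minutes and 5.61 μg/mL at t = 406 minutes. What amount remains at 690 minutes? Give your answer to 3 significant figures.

0.710 μg/mL

Over Δt = 406 − 172 = 234 minutes, the level fell by a factor of 30.8/5.61 ≈ 5.4902.
n = log₂(5.4902) ≈ 2.4569 half-lives, so t½ = 234/2.4569 ≈ 95.244 minutes.
From t = 406 to t = 690: 5.61 × (1/2)^((690−406)/95.244) ≈ 0.71014 μg/mL.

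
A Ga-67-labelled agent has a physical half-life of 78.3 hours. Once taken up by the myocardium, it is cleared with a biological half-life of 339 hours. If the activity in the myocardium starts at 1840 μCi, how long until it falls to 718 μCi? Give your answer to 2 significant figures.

86 hours

1/t_eff = 1/t_phys + 1/t_biol = 1/78.3 + 1/339 = 0.015721 per hour.
t_eff = 78.3 × 339 / (78.3 + 339) ≈ 63.608 hours.
n = log₂(1840/718) ≈ 1.3577; t = 1.3577 × 63.608 ≈ 86.358 hours.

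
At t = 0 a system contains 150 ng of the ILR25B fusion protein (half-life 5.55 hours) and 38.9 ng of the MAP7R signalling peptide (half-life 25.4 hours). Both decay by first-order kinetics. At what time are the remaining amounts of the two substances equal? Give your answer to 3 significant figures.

Set 150·(1/2)^(t/5.55) = 38.9·(1/2)^(t/25.4).
Taking log₂: log₂(150/38.9) = t·(1/5.55 − 1/25.4).
log₂(3.856) = 1.9471; 1/5.55 − 1/25.4 = 0.14081.
t = 1.9471 / 0.14081 ≈ 13.828 hours.

13.8 hours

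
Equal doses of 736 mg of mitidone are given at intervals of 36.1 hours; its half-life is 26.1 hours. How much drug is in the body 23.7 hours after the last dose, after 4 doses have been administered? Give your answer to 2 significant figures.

The 4 doses were given 132, 95.9, 59.8, 23.7 hours ago.
Total = 736·(1/2)^(132/26.1) + 736·(1/2)^(95.9/26.1) + 736·(1/2)^(59.8/26.1) + 736·(1/2)^(23.7/26.1)
      = 22.102 + 57.649 + 150.37 + 392.22 ≈ 622.34 mg.

620 mg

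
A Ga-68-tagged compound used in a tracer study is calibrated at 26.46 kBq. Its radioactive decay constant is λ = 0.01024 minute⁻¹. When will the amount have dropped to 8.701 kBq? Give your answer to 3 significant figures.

109 minutes

t½ = ln 2 / λ = 0.69315 / 0.01024 ≈ 67.69 minutes.
Fraction remaining = 8.701/26.46 ≈ 0.32884.
n = log₂(26.46/8.701) = ln(3.041)/ln 2 ≈ 1.6046 half-lives.
t = n × t½ = 1.6046 × 67.69 ≈ 108.61 minutes.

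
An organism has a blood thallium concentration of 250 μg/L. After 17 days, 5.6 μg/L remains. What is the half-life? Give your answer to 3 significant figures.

3.10 days

A/A₀ = 5.6/250 ≈ 0.0224.
n = log₂(44.643) ≈ 5.4804 half-lives elapsed in 17 days.
t½ = 17/5.4804 ≈ 3.102 days.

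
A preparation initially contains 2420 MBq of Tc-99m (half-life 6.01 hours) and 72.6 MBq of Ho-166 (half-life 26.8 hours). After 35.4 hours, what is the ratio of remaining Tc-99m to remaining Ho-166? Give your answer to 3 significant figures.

Tc-99m: 2420 × (1/2)^(35.4/6.01) = 2420 × (1/2)^5.8902 ≈ 40.803 MBq.
Ho-166: 72.6 × (1/2)^(35.4/26.8) = 72.6 × (1/2)^1.3209 ≈ 29.061 MBq.
Ratio ≈ 40.803 / 29.061 ≈ 1.4041.

1.40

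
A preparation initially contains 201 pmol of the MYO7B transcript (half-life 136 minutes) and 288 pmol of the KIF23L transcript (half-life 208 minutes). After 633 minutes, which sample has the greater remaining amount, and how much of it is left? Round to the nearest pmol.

KIF23L transcript, 35 pmol

MYO7B transcript: 201 × (1/2)^4.6544 ≈ 7.9814 pmol.
KIF23L transcript: 288 × (1/2)^3.0433 ≈ 34.936 pmol.
KIF23L transcript has more remaining, at ≈ 34.936 pmol.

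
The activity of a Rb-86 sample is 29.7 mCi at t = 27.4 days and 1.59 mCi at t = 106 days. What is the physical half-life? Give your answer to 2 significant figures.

19 days

Over Δt = 106 − 27.4 = 78.6 days, the level fell by a factor of 29.7/1.59 ≈ 18.679.
n = log₂(18.679) ≈ 4.2234 half-lives, so t½ = 78.6/4.2234 ≈ 18.611 days.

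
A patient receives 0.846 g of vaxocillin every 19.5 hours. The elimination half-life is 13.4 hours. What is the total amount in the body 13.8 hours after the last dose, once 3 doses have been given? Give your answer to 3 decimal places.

0.621 g

The 3 doses were given 52.8, 33.3, 13.8 hours ago.
Total = 0.846·(1/2)^(52.8/13.4) + 0.846·(1/2)^(33.3/13.4) + 0.846·(1/2)^(13.8/13.4)
      = 0.055109 + 0.15111 + 0.41434 ≈ 0.62055 g.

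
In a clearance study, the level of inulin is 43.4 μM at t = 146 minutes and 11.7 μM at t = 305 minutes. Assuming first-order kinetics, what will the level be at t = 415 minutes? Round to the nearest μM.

5 μM

Over Δt = 305 − 146 = 159 minutes, the level fell by a factor of 43.4/11.7 ≈ 3.7094.
n = log₂(3.7094) ≈ 1.8912 half-lives, so t½ = 159/1.8912 ≈ 84.074 minutes.
From t = 305 to t = 415: 11.7 × (1/2)^((415−305)/84.074) ≈ 4.7242 μM.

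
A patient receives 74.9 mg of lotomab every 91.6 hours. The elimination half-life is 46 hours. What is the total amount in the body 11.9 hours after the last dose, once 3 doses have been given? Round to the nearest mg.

82 mg

The 3 doses were given 195.1, 103.5, 11.9 hours ago.
Total = 74.9·(1/2)^(195.1/46) + 74.9·(1/2)^(103.5/46) + 74.9·(1/2)^(11.9/46)
      = 3.9602 + 15.746 + 62.605 ≈ 82.311 mg.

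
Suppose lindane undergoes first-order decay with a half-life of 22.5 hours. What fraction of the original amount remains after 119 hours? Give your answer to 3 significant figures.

0.0256

n = 119/22.5 ≈ 5.2889 half-lives.
Fraction remaining = (1/2)^5.2889 ≈ 0.025579.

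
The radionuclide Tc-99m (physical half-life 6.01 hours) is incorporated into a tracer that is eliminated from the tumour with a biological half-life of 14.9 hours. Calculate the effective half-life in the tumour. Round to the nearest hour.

4 hours

1/t_eff = 1/t_phys + 1/t_biol = 1/6.01 + 1/14.9 = 0.2335 per hour.
t_eff = 6.01 × 14.9 / (6.01 + 14.9) ≈ 4.2826 hours.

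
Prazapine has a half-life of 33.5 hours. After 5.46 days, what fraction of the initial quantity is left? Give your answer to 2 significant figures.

5.46 days = 131.04 hours.
n = 131.04/33.5 ≈ 3.9116 half-lives.
Fraction remaining = (1/2)^3.9116 ≈ 0.066447.

0.066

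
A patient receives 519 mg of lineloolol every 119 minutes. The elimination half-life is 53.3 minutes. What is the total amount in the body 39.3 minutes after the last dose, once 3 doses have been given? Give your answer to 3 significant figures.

392 mg

The 3 doses were given 277.3, 158.3, 39.3 minutes ago.
Total = 519·(1/2)^(277.3/53.3) + 519·(1/2)^(158.3/53.3) + 519·(1/2)^(39.3/53.3)
      = 14.094 + 66.239 + 311.32 ≈ 391.65 mg.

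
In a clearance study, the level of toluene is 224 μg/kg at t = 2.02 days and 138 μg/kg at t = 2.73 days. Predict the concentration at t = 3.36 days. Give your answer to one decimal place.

89.8 μg/kg

Over Δt = 2.73 − 2.02 = 0.71 days, the level fell by a factor of 224/138 ≈ 1.6232.
n = log₂(1.6232) ≈ 0.69883 half-lives, so t½ = 0.71/0.69883 ≈ 1.016 days.
From t = 2.73 to t = 3.36: 138 × (1/2)^((3.36−2.73)/1.016) ≈ 89.787 μg/kg.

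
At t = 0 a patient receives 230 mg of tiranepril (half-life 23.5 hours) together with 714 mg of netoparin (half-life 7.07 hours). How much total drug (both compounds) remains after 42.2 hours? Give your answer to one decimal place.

tiranepril: 230 × (1/2)^(42.2/23.5) = 230 × (1/2)^1.7957 ≈ 66.245 mg.
netoparin: 714 × (1/2)^(42.2/7.07) = 714 × (1/2)^5.9689 ≈ 11.399 mg.
Total = 66.245 + 11.399 ≈ 77.645 mg.

77.6 mg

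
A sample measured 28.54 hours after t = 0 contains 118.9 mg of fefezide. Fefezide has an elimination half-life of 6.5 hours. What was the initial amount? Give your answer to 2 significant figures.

Number of half-lives elapsed: n = 28.54/6.5 ≈ 4.3908.
A₀ = A × 2^n = 118.9 × 2^4.3908 = 118.9 × 20.977 ≈ 2494.2 mg.

2500 mg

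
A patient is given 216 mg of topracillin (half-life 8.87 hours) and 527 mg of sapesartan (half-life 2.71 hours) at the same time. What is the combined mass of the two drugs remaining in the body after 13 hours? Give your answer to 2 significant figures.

97 mg

topracillin: 216 × (1/2)^(13/8.87) = 216 × (1/2)^1.4656 ≈ 78.21 mg.
sapesartan: 527 × (1/2)^(13/2.71) = 527 × (1/2)^4.797 ≈ 18.956 mg.
Total = 78.21 + 18.956 ≈ 97.166 mg.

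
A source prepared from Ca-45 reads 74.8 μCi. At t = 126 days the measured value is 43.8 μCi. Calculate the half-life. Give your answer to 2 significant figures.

A/A₀ = 43.8/74.8 ≈ 0.58556.
n = log₂(1.7078) ≈ 0.77211 half-lives elapsed in 126 days.
t½ = 126/0.77211 ≈ 163.19 days.

160 days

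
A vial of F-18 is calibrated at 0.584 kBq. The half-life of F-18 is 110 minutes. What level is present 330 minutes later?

Elapsed time is 3 half-lives (330/110).
Each half-life halves the amount: 0.584 × (1/2)^3 = 0.584/8 = 0.073 kBq.

0.073 kBq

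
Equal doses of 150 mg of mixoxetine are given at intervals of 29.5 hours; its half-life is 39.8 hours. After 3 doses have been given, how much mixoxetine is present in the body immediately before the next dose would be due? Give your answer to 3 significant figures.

The 3 doses were given 88.5, 59, 29.5 hours ago.
Total = 150·(1/2)^(88.5/39.8) + 150·(1/2)^(59/39.8) + 150·(1/2)^(29.5/39.8)
      = 32.116 + 53.683 + 89.736 ≈ 175.53 mg.

176 mg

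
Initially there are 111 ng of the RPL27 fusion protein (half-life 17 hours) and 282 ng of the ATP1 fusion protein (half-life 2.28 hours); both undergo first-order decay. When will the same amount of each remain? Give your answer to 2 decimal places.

3.54 hours

Set 111·(1/2)^(t/17) = 282·(1/2)^(t/2.28).
Taking log₂: log₂(111/282) = t·(1/17 − 1/2.28).
log₂(0.39362) = -1.3451; 1/17 − 1/2.28 = -0.37977.
t = -1.3451 / -0.37977 ≈ 3.5419 hours.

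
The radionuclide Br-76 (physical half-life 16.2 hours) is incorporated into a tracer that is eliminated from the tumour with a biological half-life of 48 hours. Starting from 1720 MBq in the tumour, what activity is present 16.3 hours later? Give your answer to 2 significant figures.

1/t_eff = 1/t_phys + 1/t_biol = 1/16.2 + 1/48 = 0.082562 per hour.
t_eff = 16.2 × 48 / (16.2 + 48) ≈ 12.112 hours.
Remaining = 1720 × (1/2)^(16.3/12.112) = 1720 × (1/2)^1.3458 ≈ 676.73 MBq.

680 MBq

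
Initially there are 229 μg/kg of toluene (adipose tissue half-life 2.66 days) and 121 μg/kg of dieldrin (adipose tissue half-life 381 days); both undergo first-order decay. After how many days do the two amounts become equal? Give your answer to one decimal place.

2.5 days

Set 229·(1/2)^(t/2.66) = 121·(1/2)^(t/381).
Taking log₂: log₂(229/121) = t·(1/2.66 − 1/381).
log₂(1.8926) = 0.92034; 1/2.66 − 1/381 = 0.37332.
t = 0.92034 / 0.37332 ≈ 2.4653 days.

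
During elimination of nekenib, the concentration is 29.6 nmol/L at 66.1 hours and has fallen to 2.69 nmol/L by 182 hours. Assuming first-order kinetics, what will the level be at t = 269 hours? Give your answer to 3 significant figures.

0.445 nmol/L

Over Δt = 182 − 66.1 = 115.9 hours, the level fell by a factor of 29.6/2.69 ≈ 11.004.
n = log₂(11.004) ≈ 3.4599 half-lives, so t½ = 115.9/3.4599 ≈ 33.498 hours.
From t = 182 to t = 269: 2.69 × (1/2)^((269−182)/33.498) ≈ 0.44455 nmol/L.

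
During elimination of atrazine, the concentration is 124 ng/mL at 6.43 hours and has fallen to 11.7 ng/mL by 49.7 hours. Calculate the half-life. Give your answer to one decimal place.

12.7 hours

Over Δt = 49.7 − 6.43 = 43.27 hours, the level fell by a factor of 124/11.7 ≈ 10.598.
n = log₂(10.598) ≈ 3.4058 half-lives, so t½ = 43.27/3.4058 ≈ 12.705 hours.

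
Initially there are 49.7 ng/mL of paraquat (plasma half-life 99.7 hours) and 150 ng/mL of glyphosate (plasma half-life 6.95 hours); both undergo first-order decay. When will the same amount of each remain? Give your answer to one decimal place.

11.9 hours

Set 49.7·(1/2)^(t/99.7) = 150·(1/2)^(t/6.95).
Taking log₂: log₂(49.7/150) = t·(1/99.7 − 1/6.95).
log₂(0.33133) = -1.5936; 1/99.7 − 1/6.95 = -0.13385.
t = -1.5936 / -0.13385 ≈ 11.906 hours.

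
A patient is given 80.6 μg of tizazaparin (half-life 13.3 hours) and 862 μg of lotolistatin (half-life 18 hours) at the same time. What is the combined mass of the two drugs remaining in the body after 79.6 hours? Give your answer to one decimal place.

41.5 μg

tizazaparin: 80.6 × (1/2)^(79.6/13.3) = 80.6 × (1/2)^5.985 ≈ 1.2726 μg.
lotolistatin: 862 × (1/2)^(79.6/18) = 862 × (1/2)^4.4222 ≈ 40.206 μg.
Total = 1.2726 + 40.206 ≈ 41.478 μg.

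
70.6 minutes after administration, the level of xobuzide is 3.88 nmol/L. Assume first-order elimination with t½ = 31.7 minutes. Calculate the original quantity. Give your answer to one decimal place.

Number of half-lives elapsed: n = 70.6/31.7 ≈ 2.2271.
A₀ = A × 2^n = 3.88 × 2^2.2271 = 3.88 × 4.682 ≈ 18.166 nmol/L.

18.2 nmol/L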